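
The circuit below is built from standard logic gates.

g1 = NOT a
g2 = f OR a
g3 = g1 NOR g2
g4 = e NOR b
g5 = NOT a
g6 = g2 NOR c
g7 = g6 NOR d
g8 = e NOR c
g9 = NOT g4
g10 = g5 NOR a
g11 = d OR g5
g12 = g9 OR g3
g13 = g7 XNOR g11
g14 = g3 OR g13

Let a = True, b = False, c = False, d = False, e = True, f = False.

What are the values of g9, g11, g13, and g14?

g9 = True  g11 = False  g13 = False  g14 = False

g1 = NOT a = NOT True = False
g2 = f OR a = False OR True = True
g3 = g1 NOR g2 = False NOR True = False
g4 = e NOR b = True NOR False = False
g5 = NOT a = NOT True = False
g6 = g2 NOR c = True NOR False = False
g7 = g6 NOR d = False NOR False = True
g9 = NOT g4 = NOT False = True
g11 = d OR g5 = False OR False = False
g13 = g7 XNOR g11 = True XNOR False = False
g14 = g3 OR g13 = False OR False = False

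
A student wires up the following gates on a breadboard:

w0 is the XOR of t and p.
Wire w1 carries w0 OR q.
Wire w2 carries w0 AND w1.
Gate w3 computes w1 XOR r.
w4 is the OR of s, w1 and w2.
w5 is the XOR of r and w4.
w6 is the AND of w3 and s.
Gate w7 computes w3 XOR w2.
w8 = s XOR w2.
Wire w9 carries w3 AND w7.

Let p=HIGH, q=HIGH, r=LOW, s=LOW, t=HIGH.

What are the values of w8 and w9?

w0 = t XOR p = HIGH XOR HIGH = LOW
w1 = w0 OR q = LOW OR HIGH = HIGH
w2 = w0 AND w1 = LOW AND HIGH = LOW
w3 = w1 XOR r = HIGH XOR LOW = HIGH
w7 = w3 XOR w2 = HIGH XOR LOW = HIGH
w8 = s XOR w2 = LOW XOR LOW = LOW
w9 = w3 AND w7 = HIGH AND HIGH = HIGH

w8 = LOW, w9 = HIGH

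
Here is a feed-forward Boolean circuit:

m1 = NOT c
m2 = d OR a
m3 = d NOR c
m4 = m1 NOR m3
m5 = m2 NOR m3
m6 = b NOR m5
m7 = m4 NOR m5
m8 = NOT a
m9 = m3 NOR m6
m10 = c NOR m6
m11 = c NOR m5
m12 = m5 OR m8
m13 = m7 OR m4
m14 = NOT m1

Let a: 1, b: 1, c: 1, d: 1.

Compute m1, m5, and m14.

m1 = 0  m5 = 0  m14 = 1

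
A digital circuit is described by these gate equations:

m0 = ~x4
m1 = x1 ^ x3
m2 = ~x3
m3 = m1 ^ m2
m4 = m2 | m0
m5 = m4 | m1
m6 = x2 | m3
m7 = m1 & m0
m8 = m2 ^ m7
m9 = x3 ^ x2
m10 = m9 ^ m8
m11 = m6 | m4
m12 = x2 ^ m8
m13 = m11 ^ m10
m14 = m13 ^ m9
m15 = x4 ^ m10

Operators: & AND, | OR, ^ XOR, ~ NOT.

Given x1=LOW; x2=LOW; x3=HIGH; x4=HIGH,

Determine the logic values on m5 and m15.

m5 = HIGH  m15 = LOW

m0 = NOT x4 = NOT HIGH = LOW
m1 = x1 XOR x3 = LOW XOR HIGH = HIGH
m2 = NOT x3 = NOT HIGH = LOW
m4 = m2 OR m0 = LOW OR LOW = LOW
m5 = m4 OR m1 = LOW OR HIGH = HIGH
m7 = m1 AND m0 = HIGH AND LOW = LOW
m8 = m2 XOR m7 = LOW XOR LOW = LOW
m9 = x3 XOR x2 = HIGH XOR LOW = HIGH
m10 = m9 XOR m8 = HIGH XOR LOW = HIGH
m15 = x4 XOR m10 = HIGH XOR HIGH = LOW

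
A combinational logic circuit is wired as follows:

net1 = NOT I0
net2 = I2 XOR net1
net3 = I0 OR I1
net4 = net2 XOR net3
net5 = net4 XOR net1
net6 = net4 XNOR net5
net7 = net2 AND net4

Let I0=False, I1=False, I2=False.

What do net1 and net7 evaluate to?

net1 = NOT I0 = NOT False = True
net2 = I2 XOR net1 = False XOR True = True
net3 = I0 OR I1 = False OR False = False
net4 = net2 XOR net3 = True XOR False = True
net7 = net2 AND net4 = True AND True = True

net1 = True  net7 = True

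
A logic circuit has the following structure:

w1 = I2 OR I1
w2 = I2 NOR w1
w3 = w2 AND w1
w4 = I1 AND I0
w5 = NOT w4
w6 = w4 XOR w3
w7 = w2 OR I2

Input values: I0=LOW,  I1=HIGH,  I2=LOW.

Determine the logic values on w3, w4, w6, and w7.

w1 = I2 OR I1 = LOW OR HIGH = HIGH
w2 = I2 NOR w1 = LOW NOR HIGH = LOW
w3 = w2 AND w1 = LOW AND HIGH = LOW
w4 = I1 AND I0 = HIGH AND LOW = LOW
w6 = w4 XOR w3 = LOW XOR LOW = LOW
w7 = w2 OR I2 = LOW OR LOW = LOW

w3 = LOW; w4 = LOW; w6 = LOW; w7 = LOW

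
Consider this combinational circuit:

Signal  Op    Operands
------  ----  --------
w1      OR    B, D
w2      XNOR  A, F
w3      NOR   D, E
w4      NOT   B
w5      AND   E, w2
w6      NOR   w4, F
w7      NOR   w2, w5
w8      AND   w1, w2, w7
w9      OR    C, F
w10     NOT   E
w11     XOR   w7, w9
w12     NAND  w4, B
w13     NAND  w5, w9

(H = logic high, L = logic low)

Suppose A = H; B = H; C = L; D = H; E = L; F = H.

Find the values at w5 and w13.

w2 = A XNOR F = H XNOR H = H
w5 = E AND w2 = L AND H = L
w9 = C OR F = L OR H = H
w13 = w5 NAND w9 = L NAND H = H

w5 = L  w13 = H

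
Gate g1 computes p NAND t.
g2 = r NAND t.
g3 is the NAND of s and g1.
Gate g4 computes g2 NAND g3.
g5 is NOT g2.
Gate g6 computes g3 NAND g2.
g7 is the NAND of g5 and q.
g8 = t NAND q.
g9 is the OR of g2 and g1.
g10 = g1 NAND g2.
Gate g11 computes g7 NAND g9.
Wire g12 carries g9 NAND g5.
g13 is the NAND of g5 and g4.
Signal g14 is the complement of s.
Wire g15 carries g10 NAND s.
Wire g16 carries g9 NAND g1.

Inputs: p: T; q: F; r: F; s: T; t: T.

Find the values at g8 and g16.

g1 = p NAND t = T NAND T = F
g2 = r NAND t = F NAND T = T
g8 = t NAND q = T NAND F = T
g9 = g2 OR g1 = T OR F = T
g16 = g9 NAND g1 = T NAND F = T

g8 = T, g16 = T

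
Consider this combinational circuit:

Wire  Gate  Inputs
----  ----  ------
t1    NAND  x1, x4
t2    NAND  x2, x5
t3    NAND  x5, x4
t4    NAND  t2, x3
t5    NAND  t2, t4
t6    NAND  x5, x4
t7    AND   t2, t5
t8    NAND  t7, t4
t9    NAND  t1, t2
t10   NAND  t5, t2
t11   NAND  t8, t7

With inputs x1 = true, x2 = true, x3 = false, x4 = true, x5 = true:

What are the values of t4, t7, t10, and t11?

t2 = x2 NAND x5 = true NAND true = false
t4 = t2 NAND x3 = false NAND false = true
t5 = t2 NAND t4 = false NAND true = true
t7 = t2 AND t5 = false AND true = false
t8 = t7 NAND t4 = false NAND true = true
t10 = t5 NAND t2 = true NAND false = true
t11 = t8 NAND t7 = true NAND false = true

t4 = true, t7 = false, t10 = true, t11 = true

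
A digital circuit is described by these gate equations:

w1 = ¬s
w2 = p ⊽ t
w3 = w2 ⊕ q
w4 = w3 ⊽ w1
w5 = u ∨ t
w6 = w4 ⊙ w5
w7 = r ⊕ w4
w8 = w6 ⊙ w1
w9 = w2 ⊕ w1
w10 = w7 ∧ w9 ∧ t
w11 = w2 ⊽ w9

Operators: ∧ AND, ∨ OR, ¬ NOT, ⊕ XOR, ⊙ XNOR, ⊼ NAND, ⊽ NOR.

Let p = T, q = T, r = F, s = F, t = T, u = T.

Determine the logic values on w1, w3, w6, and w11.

w1 = T, w3 = T, w6 = F, w11 = F

w1 = NOT s = NOT F = T
w2 = p NOR t = T NOR T = F
w3 = w2 XOR q = F XOR T = T
w4 = w3 NOR w1 = T NOR T = F
w5 = u OR t = T OR T = T
w6 = w4 XNOR w5 = F XNOR T = F
w9 = w2 XOR w1 = F XOR T = T
w11 = w2 NOR w9 = F NOR T = F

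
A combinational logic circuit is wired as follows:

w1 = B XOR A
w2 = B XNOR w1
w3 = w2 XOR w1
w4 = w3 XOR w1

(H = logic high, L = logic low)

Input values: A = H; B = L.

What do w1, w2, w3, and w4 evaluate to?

w1 = H  w2 = L  w3 = H  w4 = L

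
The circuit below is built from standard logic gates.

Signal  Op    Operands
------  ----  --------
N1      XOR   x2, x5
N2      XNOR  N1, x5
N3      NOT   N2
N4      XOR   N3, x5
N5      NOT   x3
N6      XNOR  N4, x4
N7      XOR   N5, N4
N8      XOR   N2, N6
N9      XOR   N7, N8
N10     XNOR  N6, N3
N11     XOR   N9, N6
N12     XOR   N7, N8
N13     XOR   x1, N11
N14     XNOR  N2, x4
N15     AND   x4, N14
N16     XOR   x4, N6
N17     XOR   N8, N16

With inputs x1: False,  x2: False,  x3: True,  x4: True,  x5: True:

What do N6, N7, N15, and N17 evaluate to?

N6 = True, N7 = True, N15 = True, N17 = False

N1 = x2 XOR x5 = False XOR True = True
N2 = N1 XNOR x5 = True XNOR True = True
N3 = NOT N2 = NOT True = False
N4 = N3 XOR x5 = False XOR True = True
N5 = NOT x3 = NOT True = False
N6 = N4 XNOR x4 = True XNOR True = True
N7 = N5 XOR N4 = False XOR True = True
N8 = N2 XOR N6 = True XOR True = False
N14 = N2 XNOR x4 = True XNOR True = True
N15 = x4 AND N14 = True AND True = True
N16 = x4 XOR N6 = True XOR True = False
N17 = N8 XOR N16 = False XOR False = False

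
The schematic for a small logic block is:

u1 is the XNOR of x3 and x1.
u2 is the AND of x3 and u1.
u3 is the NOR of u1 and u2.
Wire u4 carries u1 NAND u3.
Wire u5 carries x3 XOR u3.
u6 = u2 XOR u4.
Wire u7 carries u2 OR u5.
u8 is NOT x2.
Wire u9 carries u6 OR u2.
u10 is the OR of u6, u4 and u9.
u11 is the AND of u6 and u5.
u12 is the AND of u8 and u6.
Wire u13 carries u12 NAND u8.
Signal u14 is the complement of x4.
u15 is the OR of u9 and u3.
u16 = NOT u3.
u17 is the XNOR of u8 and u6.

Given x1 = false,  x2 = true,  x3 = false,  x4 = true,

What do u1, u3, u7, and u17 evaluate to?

u1 = x3 XNOR x1 = false XNOR false = true
u2 = x3 AND u1 = false AND true = false
u3 = u1 NOR u2 = true NOR false = false
u4 = u1 NAND u3 = true NAND false = true
u5 = x3 XOR u3 = false XOR false = false
u6 = u2 XOR u4 = false XOR true = true
u7 = u2 OR u5 = false OR false = false
u8 = NOT x2 = NOT true = false
u17 = u8 XNOR u6 = false XNOR true = false

u1 = true; u3 = false; u7 = false; u17 = false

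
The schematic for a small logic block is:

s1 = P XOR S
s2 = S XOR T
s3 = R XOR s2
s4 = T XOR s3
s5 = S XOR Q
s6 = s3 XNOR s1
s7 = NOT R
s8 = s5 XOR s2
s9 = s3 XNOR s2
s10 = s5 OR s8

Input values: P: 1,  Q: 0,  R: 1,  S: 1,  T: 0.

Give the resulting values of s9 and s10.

s2 = S XOR T = 1 XOR 0 = 1
s3 = R XOR s2 = 1 XOR 1 = 0
s5 = S XOR Q = 1 XOR 0 = 1
s8 = s5 XOR s2 = 1 XOR 1 = 0
s9 = s3 XNOR s2 = 0 XNOR 1 = 0
s10 = s5 OR s8 = 1 OR 0 = 1

s9 = 0, s10 = 1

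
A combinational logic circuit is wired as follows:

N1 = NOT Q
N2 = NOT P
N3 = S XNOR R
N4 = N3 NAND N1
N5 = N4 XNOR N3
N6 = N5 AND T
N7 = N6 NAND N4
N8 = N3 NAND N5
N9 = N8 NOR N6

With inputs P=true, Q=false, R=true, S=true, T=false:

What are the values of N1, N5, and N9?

N1 = true, N5 = false, N9 = false

N1 = NOT Q = NOT false = true
N3 = S XNOR R = true XNOR true = true
N4 = N3 NAND N1 = true NAND true = false
N5 = N4 XNOR N3 = false XNOR true = false
N6 = N5 AND T = false AND false = false
N8 = N3 NAND N5 = true NAND false = true
N9 = N8 NOR N6 = true NOR false = false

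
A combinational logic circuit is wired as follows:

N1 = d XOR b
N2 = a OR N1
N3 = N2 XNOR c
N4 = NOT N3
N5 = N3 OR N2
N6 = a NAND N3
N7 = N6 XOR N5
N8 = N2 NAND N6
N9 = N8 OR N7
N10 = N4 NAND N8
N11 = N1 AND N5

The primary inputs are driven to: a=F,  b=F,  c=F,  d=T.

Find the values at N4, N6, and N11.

N4 = T, N6 = T, N11 = T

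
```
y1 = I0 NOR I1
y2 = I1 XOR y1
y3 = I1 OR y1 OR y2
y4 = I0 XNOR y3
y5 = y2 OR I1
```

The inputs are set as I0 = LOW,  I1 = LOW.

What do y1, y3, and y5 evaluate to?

y1 = I0 NOR I1 = LOW NOR LOW = HIGH
y2 = I1 XOR y1 = LOW XOR HIGH = HIGH
y3 = I1 OR y1 OR y2 = LOW OR HIGH OR HIGH = HIGH
y5 = y2 OR I1 = HIGH OR LOW = HIGH

y1 = HIGH  y3 = HIGH  y5 = HIGH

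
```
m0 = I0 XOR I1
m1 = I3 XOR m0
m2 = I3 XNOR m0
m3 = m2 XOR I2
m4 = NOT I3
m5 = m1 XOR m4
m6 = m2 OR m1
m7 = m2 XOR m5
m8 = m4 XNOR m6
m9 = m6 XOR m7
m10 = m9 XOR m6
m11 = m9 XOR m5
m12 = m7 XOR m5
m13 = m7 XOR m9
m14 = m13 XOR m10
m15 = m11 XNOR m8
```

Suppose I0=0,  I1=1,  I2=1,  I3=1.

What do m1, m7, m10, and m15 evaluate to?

m1 = 0; m7 = 1; m10 = 1; m15 = 1

m0 = I0 XOR I1 = 0 XOR 1 = 1
m1 = I3 XOR m0 = 1 XOR 1 = 0
m2 = I3 XNOR m0 = 1 XNOR 1 = 1
m4 = NOT I3 = NOT 1 = 0
m5 = m1 XOR m4 = 0 XOR 0 = 0
m6 = m2 OR m1 = 1 OR 0 = 1
m7 = m2 XOR m5 = 1 XOR 0 = 1
m8 = m4 XNOR m6 = 0 XNOR 1 = 0
m9 = m6 XOR m7 = 1 XOR 1 = 0
m10 = m9 XOR m6 = 0 XOR 1 = 1
m11 = m9 XOR m5 = 0 XOR 0 = 0
m15 = m11 XNOR m8 = 0 XNOR 0 = 1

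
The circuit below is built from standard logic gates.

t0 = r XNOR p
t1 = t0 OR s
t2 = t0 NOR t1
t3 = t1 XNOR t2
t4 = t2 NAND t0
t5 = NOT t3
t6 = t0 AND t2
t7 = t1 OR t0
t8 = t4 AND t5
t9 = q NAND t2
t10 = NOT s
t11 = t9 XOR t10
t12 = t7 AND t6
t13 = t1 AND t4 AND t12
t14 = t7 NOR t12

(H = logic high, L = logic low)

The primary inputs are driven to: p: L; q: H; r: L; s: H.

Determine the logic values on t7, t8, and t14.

t7 = H; t8 = H; t14 = L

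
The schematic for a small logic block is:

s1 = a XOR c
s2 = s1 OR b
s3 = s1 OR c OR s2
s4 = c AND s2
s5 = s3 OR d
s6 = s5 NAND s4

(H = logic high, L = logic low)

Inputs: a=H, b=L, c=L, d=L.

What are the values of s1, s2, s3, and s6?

s1 = a XOR c = H XOR L = H
s2 = s1 OR b = H OR L = H
s3 = s1 OR c OR s2 = H OR L OR H = H
s4 = c AND s2 = L AND H = L
s5 = s3 OR d = H OR L = H
s6 = s5 NAND s4 = H NAND L = H

s1 = H, s2 = H, s3 = H, s6 = H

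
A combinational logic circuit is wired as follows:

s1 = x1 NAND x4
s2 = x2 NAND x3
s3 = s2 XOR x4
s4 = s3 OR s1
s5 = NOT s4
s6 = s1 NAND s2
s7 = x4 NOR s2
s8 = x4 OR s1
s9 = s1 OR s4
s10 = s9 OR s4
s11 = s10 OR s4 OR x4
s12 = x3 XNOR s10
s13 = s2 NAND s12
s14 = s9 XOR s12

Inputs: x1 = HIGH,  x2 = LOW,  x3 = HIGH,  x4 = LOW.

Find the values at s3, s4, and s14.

s1 = x1 NAND x4 = HIGH NAND LOW = HIGH
s2 = x2 NAND x3 = LOW NAND HIGH = HIGH
s3 = s2 XOR x4 = HIGH XOR LOW = HIGH
s4 = s3 OR s1 = HIGH OR HIGH = HIGH
s9 = s1 OR s4 = HIGH OR HIGH = HIGH
s10 = s9 OR s4 = HIGH OR HIGH = HIGH
s12 = x3 XNOR s10 = HIGH XNOR HIGH = HIGH
s14 = s9 XOR s12 = HIGH XOR HIGH = LOW

s3 = HIGH, s4 = HIGH, s14 = LOW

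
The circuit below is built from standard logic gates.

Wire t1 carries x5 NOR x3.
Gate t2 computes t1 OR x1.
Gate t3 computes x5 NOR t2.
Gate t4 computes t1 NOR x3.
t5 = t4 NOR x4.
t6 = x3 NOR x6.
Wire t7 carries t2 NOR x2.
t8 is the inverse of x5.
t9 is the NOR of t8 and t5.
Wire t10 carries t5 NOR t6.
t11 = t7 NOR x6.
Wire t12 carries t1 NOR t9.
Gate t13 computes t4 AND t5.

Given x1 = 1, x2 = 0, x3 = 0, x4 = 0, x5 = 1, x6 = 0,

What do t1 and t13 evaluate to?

t1 = 0; t13 = 0

t1 = x5 NOR x3 = 1 NOR 0 = 0
t4 = t1 NOR x3 = 0 NOR 0 = 1
t5 = t4 NOR x4 = 1 NOR 0 = 0
t13 = t4 AND t5 = 1 AND 0 = 0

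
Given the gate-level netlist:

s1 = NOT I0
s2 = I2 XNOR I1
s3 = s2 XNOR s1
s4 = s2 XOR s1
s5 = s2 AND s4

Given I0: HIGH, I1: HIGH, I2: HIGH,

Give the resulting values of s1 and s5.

s1 = NOT I0 = NOT HIGH = LOW
s2 = I2 XNOR I1 = HIGH XNOR HIGH = HIGH
s4 = s2 XOR s1 = HIGH XOR LOW = HIGH
s5 = s2 AND s4 = HIGH AND HIGH = HIGH

s1 = LOW; s5 = HIGH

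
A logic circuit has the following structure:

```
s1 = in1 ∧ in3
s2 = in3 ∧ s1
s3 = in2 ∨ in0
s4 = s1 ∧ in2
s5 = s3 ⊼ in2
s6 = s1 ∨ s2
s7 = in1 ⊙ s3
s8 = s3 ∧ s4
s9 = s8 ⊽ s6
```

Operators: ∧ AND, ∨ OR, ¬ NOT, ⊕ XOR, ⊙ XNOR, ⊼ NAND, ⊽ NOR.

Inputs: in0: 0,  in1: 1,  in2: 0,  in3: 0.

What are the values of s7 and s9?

s7 = 0, s9 = 1

s1 = in1 AND in3 = 1 AND 0 = 0
s2 = in3 AND s1 = 0 AND 0 = 0
s3 = in2 OR in0 = 0 OR 0 = 0
s4 = s1 AND in2 = 0 AND 0 = 0
s6 = s1 OR s2 = 0 OR 0 = 0
s7 = in1 XNOR s3 = 1 XNOR 0 = 0
s8 = s3 AND s4 = 0 AND 0 = 0
s9 = s8 NOR s6 = 0 NOR 0 = 1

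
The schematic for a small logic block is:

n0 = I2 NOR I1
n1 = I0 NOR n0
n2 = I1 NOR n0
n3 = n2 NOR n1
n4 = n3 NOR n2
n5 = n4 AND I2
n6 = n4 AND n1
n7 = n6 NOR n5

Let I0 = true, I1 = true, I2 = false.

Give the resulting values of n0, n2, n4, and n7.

n0 = false; n2 = false; n4 = false; n7 = true

n0 = I2 NOR I1 = false NOR true = false
n1 = I0 NOR n0 = true NOR false = false
n2 = I1 NOR n0 = true NOR false = false
n3 = n2 NOR n1 = false NOR false = true
n4 = n3 NOR n2 = true NOR false = false
n5 = n4 AND I2 = false AND false = false
n6 = n4 AND n1 = false AND false = false
n7 = n6 NOR n5 = false NOR false = true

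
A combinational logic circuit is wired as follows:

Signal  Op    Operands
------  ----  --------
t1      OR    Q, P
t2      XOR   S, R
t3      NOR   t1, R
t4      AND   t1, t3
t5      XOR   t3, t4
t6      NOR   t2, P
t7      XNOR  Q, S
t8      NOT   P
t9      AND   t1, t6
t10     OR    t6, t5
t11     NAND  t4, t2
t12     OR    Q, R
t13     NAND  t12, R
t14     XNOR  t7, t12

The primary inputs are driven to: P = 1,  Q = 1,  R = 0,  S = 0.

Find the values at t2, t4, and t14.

t2 = 0, t4 = 0, t14 = 0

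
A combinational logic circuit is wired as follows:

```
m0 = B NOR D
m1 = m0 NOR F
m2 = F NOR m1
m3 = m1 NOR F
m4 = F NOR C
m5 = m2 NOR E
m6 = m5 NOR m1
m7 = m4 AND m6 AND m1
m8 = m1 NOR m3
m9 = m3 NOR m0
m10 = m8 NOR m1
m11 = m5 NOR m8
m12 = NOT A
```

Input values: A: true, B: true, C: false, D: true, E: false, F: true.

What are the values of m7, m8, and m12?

m7 = false, m8 = true, m12 = false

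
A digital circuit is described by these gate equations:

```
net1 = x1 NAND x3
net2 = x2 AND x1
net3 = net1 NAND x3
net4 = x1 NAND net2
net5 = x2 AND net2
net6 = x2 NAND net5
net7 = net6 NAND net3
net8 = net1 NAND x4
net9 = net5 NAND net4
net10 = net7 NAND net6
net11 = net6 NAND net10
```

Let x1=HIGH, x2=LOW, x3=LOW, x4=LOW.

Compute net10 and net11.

net1 = x1 NAND x3 = HIGH NAND LOW = HIGH
net2 = x2 AND x1 = LOW AND HIGH = LOW
net3 = net1 NAND x3 = HIGH NAND LOW = HIGH
net5 = x2 AND net2 = LOW AND LOW = LOW
net6 = x2 NAND net5 = LOW NAND LOW = HIGH
net7 = net6 NAND net3 = HIGH NAND HIGH = LOW
net10 = net7 NAND net6 = LOW NAND HIGH = HIGH
net11 = net6 NAND net10 = HIGH NAND HIGH = LOW

net10 = HIGH, net11 = LOW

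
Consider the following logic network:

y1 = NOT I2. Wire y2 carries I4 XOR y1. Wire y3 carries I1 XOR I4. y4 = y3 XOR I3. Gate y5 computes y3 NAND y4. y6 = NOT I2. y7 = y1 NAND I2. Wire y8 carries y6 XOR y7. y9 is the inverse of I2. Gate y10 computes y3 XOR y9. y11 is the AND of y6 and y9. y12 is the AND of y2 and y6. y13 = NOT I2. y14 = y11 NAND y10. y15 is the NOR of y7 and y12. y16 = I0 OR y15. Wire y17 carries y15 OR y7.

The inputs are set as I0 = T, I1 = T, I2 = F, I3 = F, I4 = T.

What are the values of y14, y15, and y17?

y14 = F, y15 = F, y17 = T

y1 = NOT I2 = NOT F = T
y2 = I4 XOR y1 = T XOR T = F
y3 = I1 XOR I4 = T XOR T = F
y6 = NOT I2 = NOT F = T
y7 = y1 NAND I2 = T NAND F = T
y9 = NOT I2 = NOT F = T
y10 = y3 XOR y9 = F XOR T = T
y11 = y6 AND y9 = T AND T = T
y12 = y2 AND y6 = F AND T = F
y14 = y11 NAND y10 = T NAND T = F
y15 = y7 NOR y12 = T NOR F = F
y17 = y15 OR y7 = F OR T = T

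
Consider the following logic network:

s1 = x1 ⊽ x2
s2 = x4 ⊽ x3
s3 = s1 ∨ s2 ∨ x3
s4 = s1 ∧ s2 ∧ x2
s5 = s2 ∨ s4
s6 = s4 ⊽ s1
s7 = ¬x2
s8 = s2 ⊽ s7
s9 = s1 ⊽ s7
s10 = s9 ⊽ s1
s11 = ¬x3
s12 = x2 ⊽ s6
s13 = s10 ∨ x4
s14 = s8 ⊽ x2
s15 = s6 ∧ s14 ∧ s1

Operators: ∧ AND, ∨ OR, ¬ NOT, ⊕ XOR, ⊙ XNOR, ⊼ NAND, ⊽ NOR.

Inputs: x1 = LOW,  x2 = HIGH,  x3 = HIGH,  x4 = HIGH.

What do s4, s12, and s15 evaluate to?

s1 = x1 NOR x2 = LOW NOR HIGH = LOW
s2 = x4 NOR x3 = HIGH NOR HIGH = LOW
s4 = s1 AND s2 AND x2 = LOW AND LOW AND HIGH = LOW
s6 = s4 NOR s1 = LOW NOR LOW = HIGH
s7 = NOT x2 = NOT HIGH = LOW
s8 = s2 NOR s7 = LOW NOR LOW = HIGH
s12 = x2 NOR s6 = HIGH NOR HIGH = LOW
s14 = s8 NOR x2 = HIGH NOR HIGH = LOW
s15 = s6 AND s14 AND s1 = HIGH AND LOW AND LOW = LOW

s4 = LOW, s12 = LOW, s15 = LOW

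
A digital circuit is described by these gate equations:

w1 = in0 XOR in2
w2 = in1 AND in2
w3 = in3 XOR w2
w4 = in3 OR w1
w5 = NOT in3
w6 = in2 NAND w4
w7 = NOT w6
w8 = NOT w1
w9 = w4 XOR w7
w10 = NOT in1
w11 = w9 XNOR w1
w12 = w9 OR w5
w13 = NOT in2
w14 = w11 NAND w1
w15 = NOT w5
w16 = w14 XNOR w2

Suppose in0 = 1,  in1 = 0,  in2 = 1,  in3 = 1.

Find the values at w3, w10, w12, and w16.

w3 = 1  w10 = 1  w12 = 0  w16 = 0

w1 = in0 XOR in2 = 1 XOR 1 = 0
w2 = in1 AND in2 = 0 AND 1 = 0
w3 = in3 XOR w2 = 1 XOR 0 = 1
w4 = in3 OR w1 = 1 OR 0 = 1
w5 = NOT in3 = NOT 1 = 0
w6 = in2 NAND w4 = 1 NAND 1 = 0
w7 = NOT w6 = NOT 0 = 1
w9 = w4 XOR w7 = 1 XOR 1 = 0
w10 = NOT in1 = NOT 0 = 1
w11 = w9 XNOR w1 = 0 XNOR 0 = 1
w12 = w9 OR w5 = 0 OR 0 = 0
w14 = w11 NAND w1 = 1 NAND 0 = 1
w16 = w14 XNOR w2 = 1 XNOR 0 = 0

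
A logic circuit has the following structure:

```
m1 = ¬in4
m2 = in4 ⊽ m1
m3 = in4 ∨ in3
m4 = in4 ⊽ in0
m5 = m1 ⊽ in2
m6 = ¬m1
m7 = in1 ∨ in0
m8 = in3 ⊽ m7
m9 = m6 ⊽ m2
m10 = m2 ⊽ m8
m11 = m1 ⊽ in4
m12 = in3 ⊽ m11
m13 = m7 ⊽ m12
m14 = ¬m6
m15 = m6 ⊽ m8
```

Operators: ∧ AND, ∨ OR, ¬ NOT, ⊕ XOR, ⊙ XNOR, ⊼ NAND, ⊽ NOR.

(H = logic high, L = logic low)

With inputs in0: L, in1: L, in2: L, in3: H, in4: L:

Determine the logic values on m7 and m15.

m1 = NOT in4 = NOT L = H
m6 = NOT m1 = NOT H = L
m7 = in1 OR in0 = L OR L = L
m8 = in3 NOR m7 = H NOR L = L
m15 = m6 NOR m8 = L NOR L = H

m7 = L; m15 = H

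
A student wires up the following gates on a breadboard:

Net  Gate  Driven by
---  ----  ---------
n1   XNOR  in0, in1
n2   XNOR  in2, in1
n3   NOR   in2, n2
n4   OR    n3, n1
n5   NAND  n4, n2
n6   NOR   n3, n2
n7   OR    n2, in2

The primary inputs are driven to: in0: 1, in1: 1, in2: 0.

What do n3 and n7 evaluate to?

n2 = in2 XNOR in1 = 0 XNOR 1 = 0
n3 = in2 NOR n2 = 0 NOR 0 = 1
n7 = n2 OR in2 = 0 OR 0 = 0

n3 = 1; n7 = 0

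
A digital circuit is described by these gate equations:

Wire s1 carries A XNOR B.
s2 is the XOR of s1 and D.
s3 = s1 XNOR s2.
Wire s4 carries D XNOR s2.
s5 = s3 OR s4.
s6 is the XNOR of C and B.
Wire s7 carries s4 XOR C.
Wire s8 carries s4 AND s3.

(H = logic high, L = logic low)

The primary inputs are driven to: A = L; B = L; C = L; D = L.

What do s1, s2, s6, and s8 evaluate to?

s1 = A XNOR B = L XNOR L = H
s2 = s1 XOR D = H XOR L = H
s3 = s1 XNOR s2 = H XNOR H = H
s4 = D XNOR s2 = L XNOR H = L
s6 = C XNOR B = L XNOR L = H
s8 = s4 AND s3 = L AND H = L

s1 = H; s2 = H; s6 = H; s8 = L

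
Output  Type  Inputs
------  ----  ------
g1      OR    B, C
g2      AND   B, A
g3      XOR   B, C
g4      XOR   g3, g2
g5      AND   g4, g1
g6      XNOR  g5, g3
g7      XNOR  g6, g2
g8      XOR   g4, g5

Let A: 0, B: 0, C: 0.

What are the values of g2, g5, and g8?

g2 = 0  g5 = 0  g8 = 0

g1 = B OR C = 0 OR 0 = 0
g2 = B AND A = 0 AND 0 = 0
g3 = B XOR C = 0 XOR 0 = 0
g4 = g3 XOR g2 = 0 XOR 0 = 0
g5 = g4 AND g1 = 0 AND 0 = 0
g8 = g4 XOR g5 = 0 XOR 0 = 0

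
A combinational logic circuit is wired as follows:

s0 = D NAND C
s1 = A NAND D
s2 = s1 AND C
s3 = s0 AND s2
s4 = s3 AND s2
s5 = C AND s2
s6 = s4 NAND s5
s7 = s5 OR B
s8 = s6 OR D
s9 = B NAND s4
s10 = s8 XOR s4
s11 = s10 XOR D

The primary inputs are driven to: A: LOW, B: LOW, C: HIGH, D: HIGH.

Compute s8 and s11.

s8 = HIGH  s11 = LOW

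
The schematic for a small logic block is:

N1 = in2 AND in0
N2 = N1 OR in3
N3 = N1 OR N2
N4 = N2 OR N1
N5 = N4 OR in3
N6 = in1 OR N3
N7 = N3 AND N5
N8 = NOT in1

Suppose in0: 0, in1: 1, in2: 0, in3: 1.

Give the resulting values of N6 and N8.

N6 = 1  N8 = 0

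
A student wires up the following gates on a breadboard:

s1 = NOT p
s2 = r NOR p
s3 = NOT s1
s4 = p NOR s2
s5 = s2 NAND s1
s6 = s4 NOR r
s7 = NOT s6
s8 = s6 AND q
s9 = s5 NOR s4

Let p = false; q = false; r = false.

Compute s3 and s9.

s3 = false  s9 = true

s1 = NOT p = NOT false = true
s2 = r NOR p = false NOR false = true
s3 = NOT s1 = NOT true = false
s4 = p NOR s2 = false NOR true = false
s5 = s2 NAND s1 = true NAND true = false
s9 = s5 NOR s4 = false NOR false = true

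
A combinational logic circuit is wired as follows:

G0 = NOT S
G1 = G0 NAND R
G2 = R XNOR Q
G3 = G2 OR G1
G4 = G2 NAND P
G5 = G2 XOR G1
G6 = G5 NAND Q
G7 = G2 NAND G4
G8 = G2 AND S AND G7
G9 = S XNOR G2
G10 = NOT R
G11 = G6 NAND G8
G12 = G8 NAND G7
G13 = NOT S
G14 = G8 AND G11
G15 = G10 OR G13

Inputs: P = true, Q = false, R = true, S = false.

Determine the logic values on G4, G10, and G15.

G4 = true, G10 = false, G15 = true

G2 = R XNOR Q = true XNOR false = false
G4 = G2 NAND P = false NAND true = true
G10 = NOT R = NOT true = false
G13 = NOT S = NOT false = true
G15 = G10 OR G13 = false OR true = true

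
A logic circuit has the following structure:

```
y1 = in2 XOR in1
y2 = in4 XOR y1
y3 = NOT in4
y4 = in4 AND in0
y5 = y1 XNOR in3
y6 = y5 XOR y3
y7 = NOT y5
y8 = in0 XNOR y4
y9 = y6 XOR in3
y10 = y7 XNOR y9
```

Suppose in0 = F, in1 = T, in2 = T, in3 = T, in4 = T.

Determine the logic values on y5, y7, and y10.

y5 = F  y7 = T  y10 = T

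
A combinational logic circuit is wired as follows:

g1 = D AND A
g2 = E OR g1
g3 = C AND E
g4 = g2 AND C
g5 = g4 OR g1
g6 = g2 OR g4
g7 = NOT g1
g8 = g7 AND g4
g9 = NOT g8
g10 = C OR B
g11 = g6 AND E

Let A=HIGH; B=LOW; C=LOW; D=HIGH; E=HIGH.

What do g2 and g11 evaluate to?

g1 = D AND A = HIGH AND HIGH = HIGH
g2 = E OR g1 = HIGH OR HIGH = HIGH
g4 = g2 AND C = HIGH AND LOW = LOW
g6 = g2 OR g4 = HIGH OR LOW = HIGH
g11 = g6 AND E = HIGH AND HIGH = HIGH

g2 = HIGH, g11 = HIGH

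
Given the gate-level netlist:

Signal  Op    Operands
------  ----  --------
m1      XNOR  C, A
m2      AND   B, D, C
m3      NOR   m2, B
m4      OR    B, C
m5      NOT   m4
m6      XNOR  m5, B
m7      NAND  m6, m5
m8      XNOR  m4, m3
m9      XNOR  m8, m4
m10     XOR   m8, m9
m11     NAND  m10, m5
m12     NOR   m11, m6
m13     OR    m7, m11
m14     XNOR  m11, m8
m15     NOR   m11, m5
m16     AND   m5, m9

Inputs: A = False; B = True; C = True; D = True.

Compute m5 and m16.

m2 = B AND D AND C = True AND True AND True = True
m3 = m2 NOR B = True NOR True = False
m4 = B OR C = True OR True = True
m5 = NOT m4 = NOT True = False
m8 = m4 XNOR m3 = True XNOR False = False
m9 = m8 XNOR m4 = False XNOR True = False
m16 = m5 AND m9 = False AND False = False

m5 = False, m16 = False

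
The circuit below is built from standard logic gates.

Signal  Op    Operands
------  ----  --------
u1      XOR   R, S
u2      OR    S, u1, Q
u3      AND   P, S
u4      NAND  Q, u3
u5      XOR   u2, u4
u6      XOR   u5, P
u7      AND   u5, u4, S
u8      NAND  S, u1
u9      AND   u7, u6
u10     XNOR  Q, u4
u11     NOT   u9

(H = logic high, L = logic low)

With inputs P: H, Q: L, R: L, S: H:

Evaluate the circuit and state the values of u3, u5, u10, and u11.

u3 = H; u5 = L; u10 = L; u11 = H

u1 = R XOR S = L XOR H = H
u2 = S OR u1 OR Q = H OR H OR L = H
u3 = P AND S = H AND H = H
u4 = Q NAND u3 = L NAND H = H
u5 = u2 XOR u4 = H XOR H = L
u6 = u5 XOR P = L XOR H = H
u7 = u5 AND u4 AND S = L AND H AND H = L
u9 = u7 AND u6 = L AND H = L
u10 = Q XNOR u4 = L XNOR H = L
u11 = NOT u9 = NOT L = H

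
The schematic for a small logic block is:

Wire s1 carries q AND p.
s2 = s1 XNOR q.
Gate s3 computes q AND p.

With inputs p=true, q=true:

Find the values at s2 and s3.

s2 = true, s3 = true

s1 = q AND p = true AND true = true
s2 = s1 XNOR q = true XNOR true = true
s3 = q AND p = true AND true = true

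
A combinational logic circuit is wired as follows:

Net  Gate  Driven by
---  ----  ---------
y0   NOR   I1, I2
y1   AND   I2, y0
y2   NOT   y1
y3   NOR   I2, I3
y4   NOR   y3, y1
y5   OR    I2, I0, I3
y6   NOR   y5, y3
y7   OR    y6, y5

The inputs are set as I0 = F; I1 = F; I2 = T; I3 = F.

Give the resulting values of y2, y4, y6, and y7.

y0 = I1 NOR I2 = F NOR T = F
y1 = I2 AND y0 = T AND F = F
y2 = NOT y1 = NOT F = T
y3 = I2 NOR I3 = T NOR F = F
y4 = y3 NOR y1 = F NOR F = T
y5 = I2 OR I0 OR I3 = T OR F OR F = T
y6 = y5 NOR y3 = T NOR F = F
y7 = y6 OR y5 = F OR T = T

y2 = T; y4 = T; y6 = F; y7 = T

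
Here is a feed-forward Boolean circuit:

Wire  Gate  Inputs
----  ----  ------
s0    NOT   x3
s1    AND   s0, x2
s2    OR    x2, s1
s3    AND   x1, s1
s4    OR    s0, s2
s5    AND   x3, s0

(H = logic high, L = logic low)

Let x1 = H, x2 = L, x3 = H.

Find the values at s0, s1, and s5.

s0 = L, s1 = L, s5 = L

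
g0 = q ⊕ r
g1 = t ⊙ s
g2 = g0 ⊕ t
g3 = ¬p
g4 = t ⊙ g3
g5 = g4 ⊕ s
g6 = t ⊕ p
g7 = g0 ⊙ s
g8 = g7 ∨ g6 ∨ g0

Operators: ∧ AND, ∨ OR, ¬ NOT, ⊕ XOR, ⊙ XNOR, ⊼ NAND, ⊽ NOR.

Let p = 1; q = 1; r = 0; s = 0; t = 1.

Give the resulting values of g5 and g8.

g5 = 0; g8 = 1

g0 = q XOR r = 1 XOR 0 = 1
g3 = NOT p = NOT 1 = 0
g4 = t XNOR g3 = 1 XNOR 0 = 0
g5 = g4 XOR s = 0 XOR 0 = 0
g6 = t XOR p = 1 XOR 1 = 0
g7 = g0 XNOR s = 1 XNOR 0 = 0
g8 = g7 OR g6 OR g0 = 0 OR 0 OR 1 = 1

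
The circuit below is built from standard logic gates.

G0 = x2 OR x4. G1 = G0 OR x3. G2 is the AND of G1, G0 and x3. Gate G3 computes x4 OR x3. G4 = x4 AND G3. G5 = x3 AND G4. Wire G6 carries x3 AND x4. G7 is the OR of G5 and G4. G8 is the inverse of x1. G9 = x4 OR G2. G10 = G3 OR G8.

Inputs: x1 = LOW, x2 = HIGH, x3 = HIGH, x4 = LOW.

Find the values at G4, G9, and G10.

G0 = x2 OR x4 = HIGH OR LOW = HIGH
G1 = G0 OR x3 = HIGH OR HIGH = HIGH
G2 = G1 AND G0 AND x3 = HIGH AND HIGH AND HIGH = HIGH
G3 = x4 OR x3 = LOW OR HIGH = HIGH
G4 = x4 AND G3 = LOW AND HIGH = LOW
G8 = NOT x1 = NOT LOW = HIGH
G9 = x4 OR G2 = LOW OR HIGH = HIGH
G10 = G3 OR G8 = HIGH OR HIGH = HIGH

G4 = LOW, G9 = HIGH, G10 = HIGH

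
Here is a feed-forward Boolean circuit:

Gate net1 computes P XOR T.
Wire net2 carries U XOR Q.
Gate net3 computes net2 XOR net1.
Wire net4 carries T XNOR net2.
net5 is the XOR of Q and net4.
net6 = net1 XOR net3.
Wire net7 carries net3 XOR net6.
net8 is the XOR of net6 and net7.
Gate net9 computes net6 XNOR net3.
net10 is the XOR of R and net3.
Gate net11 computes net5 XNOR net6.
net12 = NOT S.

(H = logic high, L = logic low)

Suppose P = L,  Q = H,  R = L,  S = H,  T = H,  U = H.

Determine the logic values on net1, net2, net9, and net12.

net1 = H  net2 = L  net9 = L  net12 = L

net1 = P XOR T = L XOR H = H
net2 = U XOR Q = H XOR H = L
net3 = net2 XOR net1 = L XOR H = H
net6 = net1 XOR net3 = H XOR H = L
net9 = net6 XNOR net3 = L XNOR H = L
net12 = NOT S = NOT H = L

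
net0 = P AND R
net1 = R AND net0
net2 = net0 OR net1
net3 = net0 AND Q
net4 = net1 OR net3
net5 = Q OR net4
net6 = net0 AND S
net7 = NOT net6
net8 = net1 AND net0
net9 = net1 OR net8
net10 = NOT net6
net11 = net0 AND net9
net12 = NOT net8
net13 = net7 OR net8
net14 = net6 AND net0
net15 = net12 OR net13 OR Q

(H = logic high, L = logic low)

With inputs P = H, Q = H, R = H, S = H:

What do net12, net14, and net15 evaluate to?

net0 = P AND R = H AND H = H
net1 = R AND net0 = H AND H = H
net6 = net0 AND S = H AND H = H
net7 = NOT net6 = NOT H = L
net8 = net1 AND net0 = H AND H = H
net12 = NOT net8 = NOT H = L
net13 = net7 OR net8 = L OR H = H
net14 = net6 AND net0 = H AND H = H
net15 = net12 OR net13 OR Q = L OR H OR H = H

net12 = L, net14 = H, net15 = H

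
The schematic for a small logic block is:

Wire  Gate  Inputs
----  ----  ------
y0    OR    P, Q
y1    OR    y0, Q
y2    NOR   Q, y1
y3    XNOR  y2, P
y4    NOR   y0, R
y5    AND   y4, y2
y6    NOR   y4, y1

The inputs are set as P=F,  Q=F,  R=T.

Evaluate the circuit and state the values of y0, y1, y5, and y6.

y0 = P OR Q = F OR F = F
y1 = y0 OR Q = F OR F = F
y2 = Q NOR y1 = F NOR F = T
y4 = y0 NOR R = F NOR T = F
y5 = y4 AND y2 = F AND T = F
y6 = y4 NOR y1 = F NOR F = T

y0 = F, y1 = F, y5 = F, y6 = T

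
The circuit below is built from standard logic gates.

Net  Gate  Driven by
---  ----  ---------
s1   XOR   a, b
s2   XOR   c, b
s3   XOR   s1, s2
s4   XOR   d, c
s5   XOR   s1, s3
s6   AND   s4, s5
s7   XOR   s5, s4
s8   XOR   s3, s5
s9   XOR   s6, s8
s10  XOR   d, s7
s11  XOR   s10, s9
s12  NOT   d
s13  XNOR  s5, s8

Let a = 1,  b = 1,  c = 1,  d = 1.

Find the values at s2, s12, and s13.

s1 = a XOR b = 1 XOR 1 = 0
s2 = c XOR b = 1 XOR 1 = 0
s3 = s1 XOR s2 = 0 XOR 0 = 0
s5 = s1 XOR s3 = 0 XOR 0 = 0
s8 = s3 XOR s5 = 0 XOR 0 = 0
s12 = NOT d = NOT 1 = 0
s13 = s5 XNOR s8 = 0 XNOR 0 = 1

s2 = 0, s12 = 0, s13 = 1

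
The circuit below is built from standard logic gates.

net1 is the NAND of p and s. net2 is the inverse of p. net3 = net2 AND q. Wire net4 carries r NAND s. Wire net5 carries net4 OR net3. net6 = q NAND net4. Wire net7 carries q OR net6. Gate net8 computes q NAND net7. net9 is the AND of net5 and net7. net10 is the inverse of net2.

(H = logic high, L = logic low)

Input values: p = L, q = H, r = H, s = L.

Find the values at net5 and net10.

net2 = NOT p = NOT L = H
net3 = net2 AND q = H AND H = H
net4 = r NAND s = H NAND L = H
net5 = net4 OR net3 = H OR H = H
net10 = NOT net2 = NOT H = L

net5 = H  net10 = L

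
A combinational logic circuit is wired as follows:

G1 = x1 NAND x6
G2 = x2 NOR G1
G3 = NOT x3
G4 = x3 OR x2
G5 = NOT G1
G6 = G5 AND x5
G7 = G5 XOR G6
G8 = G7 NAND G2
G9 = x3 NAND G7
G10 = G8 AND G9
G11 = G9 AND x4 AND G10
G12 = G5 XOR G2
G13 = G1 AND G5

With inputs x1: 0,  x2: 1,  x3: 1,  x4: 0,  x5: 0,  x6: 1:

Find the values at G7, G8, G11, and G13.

G1 = x1 NAND x6 = 0 NAND 1 = 1
G2 = x2 NOR G1 = 1 NOR 1 = 0
G5 = NOT G1 = NOT 1 = 0
G6 = G5 AND x5 = 0 AND 0 = 0
G7 = G5 XOR G6 = 0 XOR 0 = 0
G8 = G7 NAND G2 = 0 NAND 0 = 1
G9 = x3 NAND G7 = 1 NAND 0 = 1
G10 = G8 AND G9 = 1 AND 1 = 1
G11 = G9 AND x4 AND G10 = 1 AND 0 AND 1 = 0
G13 = G1 AND G5 = 1 AND 0 = 0

G7 = 0; G8 = 1; G11 = 0; G13 = 0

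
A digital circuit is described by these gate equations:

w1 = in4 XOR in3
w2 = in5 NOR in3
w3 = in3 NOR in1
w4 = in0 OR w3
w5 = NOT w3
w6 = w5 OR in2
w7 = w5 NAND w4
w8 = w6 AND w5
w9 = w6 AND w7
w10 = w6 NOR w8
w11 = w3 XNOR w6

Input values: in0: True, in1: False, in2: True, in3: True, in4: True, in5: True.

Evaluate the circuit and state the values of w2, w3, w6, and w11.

w2 = False, w3 = False, w6 = True, w11 = False

w2 = in5 NOR in3 = True NOR True = False
w3 = in3 NOR in1 = True NOR False = False
w5 = NOT w3 = NOT False = True
w6 = w5 OR in2 = True OR True = True
w11 = w3 XNOR w6 = False XNOR True = False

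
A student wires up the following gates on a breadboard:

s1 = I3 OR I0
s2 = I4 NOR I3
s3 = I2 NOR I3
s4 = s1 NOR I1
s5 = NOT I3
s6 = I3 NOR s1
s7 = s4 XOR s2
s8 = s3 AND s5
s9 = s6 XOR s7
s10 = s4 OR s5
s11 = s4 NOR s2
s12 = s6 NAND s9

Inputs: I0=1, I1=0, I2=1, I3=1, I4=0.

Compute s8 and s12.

s8 = 0, s12 = 1

s1 = I3 OR I0 = 1 OR 1 = 1
s2 = I4 NOR I3 = 0 NOR 1 = 0
s3 = I2 NOR I3 = 1 NOR 1 = 0
s4 = s1 NOR I1 = 1 NOR 0 = 0
s5 = NOT I3 = NOT 1 = 0
s6 = I3 NOR s1 = 1 NOR 1 = 0
s7 = s4 XOR s2 = 0 XOR 0 = 0
s8 = s3 AND s5 = 0 AND 0 = 0
s9 = s6 XOR s7 = 0 XOR 0 = 0
s12 = s6 NAND s9 = 0 NAND 0 = 1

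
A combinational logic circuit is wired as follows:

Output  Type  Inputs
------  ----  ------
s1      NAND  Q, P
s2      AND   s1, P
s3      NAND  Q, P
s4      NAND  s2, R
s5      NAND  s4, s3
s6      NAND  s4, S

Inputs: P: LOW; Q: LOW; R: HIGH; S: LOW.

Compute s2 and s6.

s2 = LOW, s6 = HIGH

s1 = Q NAND P = LOW NAND LOW = HIGH
s2 = s1 AND P = HIGH AND LOW = LOW
s4 = s2 NAND R = LOW NAND HIGH = HIGH
s6 = s4 NAND S = HIGH NAND LOW = HIGH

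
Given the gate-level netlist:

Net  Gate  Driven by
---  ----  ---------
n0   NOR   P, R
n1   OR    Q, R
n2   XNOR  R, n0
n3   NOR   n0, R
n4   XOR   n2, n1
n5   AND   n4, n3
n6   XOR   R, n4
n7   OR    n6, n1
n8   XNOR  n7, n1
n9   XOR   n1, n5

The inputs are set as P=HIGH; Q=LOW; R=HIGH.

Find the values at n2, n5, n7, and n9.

n2 = LOW  n5 = LOW  n7 = HIGH  n9 = HIGH

n0 = P NOR R = HIGH NOR HIGH = LOW
n1 = Q OR R = LOW OR HIGH = HIGH
n2 = R XNOR n0 = HIGH XNOR LOW = LOW
n3 = n0 NOR R = LOW NOR HIGH = LOW
n4 = n2 XOR n1 = LOW XOR HIGH = HIGH
n5 = n4 AND n3 = HIGH AND LOW = LOW
n6 = R XOR n4 = HIGH XOR HIGH = LOW
n7 = n6 OR n1 = LOW OR HIGH = HIGH
n9 = n1 XOR n5 = HIGH XOR LOW = HIGH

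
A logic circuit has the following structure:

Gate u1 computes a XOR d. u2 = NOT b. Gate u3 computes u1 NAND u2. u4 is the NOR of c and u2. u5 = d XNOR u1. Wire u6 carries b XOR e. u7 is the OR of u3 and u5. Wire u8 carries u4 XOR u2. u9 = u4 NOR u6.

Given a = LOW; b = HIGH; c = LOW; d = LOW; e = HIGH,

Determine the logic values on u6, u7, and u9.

u1 = a XOR d = LOW XOR LOW = LOW
u2 = NOT b = NOT HIGH = LOW
u3 = u1 NAND u2 = LOW NAND LOW = HIGH
u4 = c NOR u2 = LOW NOR LOW = HIGH
u5 = d XNOR u1 = LOW XNOR LOW = HIGH
u6 = b XOR e = HIGH XOR HIGH = LOW
u7 = u3 OR u5 = HIGH OR HIGH = HIGH
u9 = u4 NOR u6 = HIGH NOR LOW = LOW

u6 = LOW  u7 = HIGH  u9 = LOW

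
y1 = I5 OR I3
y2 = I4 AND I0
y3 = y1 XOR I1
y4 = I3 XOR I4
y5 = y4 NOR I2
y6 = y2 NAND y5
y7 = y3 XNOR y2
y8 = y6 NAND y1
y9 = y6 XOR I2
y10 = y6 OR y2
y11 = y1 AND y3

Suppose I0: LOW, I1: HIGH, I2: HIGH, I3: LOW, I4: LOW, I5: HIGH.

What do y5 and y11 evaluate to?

y1 = I5 OR I3 = HIGH OR LOW = HIGH
y3 = y1 XOR I1 = HIGH XOR HIGH = LOW
y4 = I3 XOR I4 = LOW XOR LOW = LOW
y5 = y4 NOR I2 = LOW NOR HIGH = LOW
y11 = y1 AND y3 = HIGH AND LOW = LOW

y5 = LOW; y11 = LOW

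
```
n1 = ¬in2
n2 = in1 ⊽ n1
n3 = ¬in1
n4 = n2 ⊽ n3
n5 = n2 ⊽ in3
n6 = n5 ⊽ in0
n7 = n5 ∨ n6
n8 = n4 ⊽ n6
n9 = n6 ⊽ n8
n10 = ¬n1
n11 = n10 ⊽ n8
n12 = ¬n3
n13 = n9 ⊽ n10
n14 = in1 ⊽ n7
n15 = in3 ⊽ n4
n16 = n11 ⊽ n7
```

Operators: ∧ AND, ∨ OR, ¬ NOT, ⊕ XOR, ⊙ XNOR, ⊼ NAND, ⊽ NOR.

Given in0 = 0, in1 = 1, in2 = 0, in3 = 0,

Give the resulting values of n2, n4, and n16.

n1 = NOT in2 = NOT 0 = 1
n2 = in1 NOR n1 = 1 NOR 1 = 0
n3 = NOT in1 = NOT 1 = 0
n4 = n2 NOR n3 = 0 NOR 0 = 1
n5 = n2 NOR in3 = 0 NOR 0 = 1
n6 = n5 NOR in0 = 1 NOR 0 = 0
n7 = n5 OR n6 = 1 OR 0 = 1
n8 = n4 NOR n6 = 1 NOR 0 = 0
n10 = NOT n1 = NOT 1 = 0
n11 = n10 NOR n8 = 0 NOR 0 = 1
n16 = n11 NOR n7 = 1 NOR 1 = 0

n2 = 0, n4 = 1, n16 = 0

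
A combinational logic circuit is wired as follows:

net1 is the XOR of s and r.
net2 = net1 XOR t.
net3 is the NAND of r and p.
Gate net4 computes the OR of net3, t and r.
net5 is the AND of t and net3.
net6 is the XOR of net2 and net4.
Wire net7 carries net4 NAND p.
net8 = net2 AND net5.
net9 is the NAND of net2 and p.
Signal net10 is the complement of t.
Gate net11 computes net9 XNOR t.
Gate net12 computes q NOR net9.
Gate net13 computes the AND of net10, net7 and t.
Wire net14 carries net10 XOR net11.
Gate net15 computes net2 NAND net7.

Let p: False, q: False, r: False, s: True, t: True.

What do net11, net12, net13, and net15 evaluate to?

net1 = s XOR r = True XOR False = True
net2 = net1 XOR t = True XOR True = False
net3 = r NAND p = False NAND False = True
net4 = net3 OR t OR r = True OR True OR False = True
net7 = net4 NAND p = True NAND False = True
net9 = net2 NAND p = False NAND False = True
net10 = NOT t = NOT True = False
net11 = net9 XNOR t = True XNOR True = True
net12 = q NOR net9 = False NOR True = False
net13 = net10 AND net7 AND t = False AND True AND True = False
net15 = net2 NAND net7 = False NAND True = True

net11 = True  net12 = False  net13 = False  net15 = True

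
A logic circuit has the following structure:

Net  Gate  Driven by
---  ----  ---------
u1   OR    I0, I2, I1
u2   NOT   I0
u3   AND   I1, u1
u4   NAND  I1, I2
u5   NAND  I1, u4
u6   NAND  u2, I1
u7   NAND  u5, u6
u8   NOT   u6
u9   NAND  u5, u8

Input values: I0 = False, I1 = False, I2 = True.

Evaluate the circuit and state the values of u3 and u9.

u3 = False, u9 = True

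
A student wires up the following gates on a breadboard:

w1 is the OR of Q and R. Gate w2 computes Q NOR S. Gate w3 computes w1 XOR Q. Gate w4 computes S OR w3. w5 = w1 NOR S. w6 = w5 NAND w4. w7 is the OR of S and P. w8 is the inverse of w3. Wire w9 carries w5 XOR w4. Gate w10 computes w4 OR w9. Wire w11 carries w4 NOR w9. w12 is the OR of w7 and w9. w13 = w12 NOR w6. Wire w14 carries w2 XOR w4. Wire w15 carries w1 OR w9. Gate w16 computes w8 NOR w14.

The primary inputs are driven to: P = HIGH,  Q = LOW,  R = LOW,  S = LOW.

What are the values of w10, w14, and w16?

w10 = HIGH, w14 = HIGH, w16 = LOW

w1 = Q OR R = LOW OR LOW = LOW
w2 = Q NOR S = LOW NOR LOW = HIGH
w3 = w1 XOR Q = LOW XOR LOW = LOW
w4 = S OR w3 = LOW OR LOW = LOW
w5 = w1 NOR S = LOW NOR LOW = HIGH
w8 = NOT w3 = NOT LOW = HIGH
w9 = w5 XOR w4 = HIGH XOR LOW = HIGH
w10 = w4 OR w9 = LOW OR HIGH = HIGH
w14 = w2 XOR w4 = HIGH XOR LOW = HIGH
w16 = w8 NOR w14 = HIGH NOR HIGH = LOW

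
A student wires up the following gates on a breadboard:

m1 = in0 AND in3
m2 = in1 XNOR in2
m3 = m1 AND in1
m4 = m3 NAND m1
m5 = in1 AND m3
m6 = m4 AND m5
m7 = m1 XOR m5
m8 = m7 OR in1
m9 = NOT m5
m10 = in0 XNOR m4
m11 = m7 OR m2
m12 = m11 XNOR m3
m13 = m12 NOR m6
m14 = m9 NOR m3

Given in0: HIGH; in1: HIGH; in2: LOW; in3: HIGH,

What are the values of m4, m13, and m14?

m1 = in0 AND in3 = HIGH AND HIGH = HIGH
m2 = in1 XNOR in2 = HIGH XNOR LOW = LOW
m3 = m1 AND in1 = HIGH AND HIGH = HIGH
m4 = m3 NAND m1 = HIGH NAND HIGH = LOW
m5 = in1 AND m3 = HIGH AND HIGH = HIGH
m6 = m4 AND m5 = LOW AND HIGH = LOW
m7 = m1 XOR m5 = HIGH XOR HIGH = LOW
m9 = NOT m5 = NOT HIGH = LOW
m11 = m7 OR m2 = LOW OR LOW = LOW
m12 = m11 XNOR m3 = LOW XNOR HIGH = LOW
m13 = m12 NOR m6 = LOW NOR LOW = HIGH
m14 = m9 NOR m3 = LOW NOR HIGH = LOW

m4 = LOW, m13 = HIGH, m14 = LOW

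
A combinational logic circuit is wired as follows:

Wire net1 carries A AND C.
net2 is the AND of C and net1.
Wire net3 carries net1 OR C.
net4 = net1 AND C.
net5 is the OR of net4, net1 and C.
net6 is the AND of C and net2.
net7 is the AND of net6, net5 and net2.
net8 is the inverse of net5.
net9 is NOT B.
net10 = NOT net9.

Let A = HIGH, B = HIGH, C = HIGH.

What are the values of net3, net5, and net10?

net3 = HIGH, net5 = HIGH, net10 = HIGH

net1 = A AND C = HIGH AND HIGH = HIGH
net3 = net1 OR C = HIGH OR HIGH = HIGH
net4 = net1 AND C = HIGH AND HIGH = HIGH
net5 = net4 OR net1 OR C = HIGH OR HIGH OR HIGH = HIGH
net9 = NOT B = NOT HIGH = LOW
net10 = NOT net9 = NOT LOW = HIGH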